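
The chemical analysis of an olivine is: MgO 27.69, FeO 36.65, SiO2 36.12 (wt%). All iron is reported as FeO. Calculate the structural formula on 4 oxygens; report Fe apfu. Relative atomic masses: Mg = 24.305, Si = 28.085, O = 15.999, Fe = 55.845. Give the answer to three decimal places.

0.850 Fe apfu

27.69 wt% MgO ÷ 40.304 g/mol = 0.68703 mol, giving 0.68703 Mg and 0.68703 O.
36.65 wt% FeO ÷ 71.844 g/mol = 0.51013 mol, giving 0.51013 Fe and 0.51013 O.
36.12 wt% SiO2 ÷ 60.083 g/mol = 0.60117 mol, giving 0.60117 Si and 1.20234 O.
Oxygen sums to 2.39950; scaling by 4/2.39950 = 1.66701 puts the formula on 4 O.
Fe: 0.51013 × 1.66701 = 0.850 atoms per formula unit.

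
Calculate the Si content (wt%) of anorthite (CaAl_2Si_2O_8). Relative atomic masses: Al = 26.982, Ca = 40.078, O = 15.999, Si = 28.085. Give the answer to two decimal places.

Molar mass of CaAl_2Si_2O_8: 1*40.078 + 2*26.982 + 2*28.085 + 8*15.999 = 278.204 g/mol.
Mass of Si per formula unit: 2 × 28.085 = 56.170 g.
Weight fraction Si = 56.170 / 278.204 = 0.2019.

20.19 wt%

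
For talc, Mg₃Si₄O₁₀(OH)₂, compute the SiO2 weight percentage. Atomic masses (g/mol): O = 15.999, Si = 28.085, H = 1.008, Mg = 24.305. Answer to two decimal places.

63.37 wt%

M(Mg₃Si₄O₁₀(OH)₂) = 379.259 g/mol; M(SiO2) = 60.083 g/mol.
Moles SiO2 per formula unit = 4 Si ÷ 1 = 4.0000.
SiO2 fraction = (4.0000 × 60.083) / 379.259 = 240.332/379.259 = 0.6337.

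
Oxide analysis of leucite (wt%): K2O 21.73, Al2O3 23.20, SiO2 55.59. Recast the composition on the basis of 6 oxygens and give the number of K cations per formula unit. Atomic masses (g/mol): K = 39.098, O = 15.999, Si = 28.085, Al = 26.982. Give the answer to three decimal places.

K2O (M=94.195): mol = 0.23069; K = 0.46138, O = 0.23069.
Al2O3 (M=101.961): mol = 0.22754; Al = 0.45508, O = 0.68262.
SiO2 (M=60.083): mol = 0.92522; Si = 0.92522, O = 1.85044.
ΣO = 2.76375; factor = 6/ΣO = 2.17096.
K apfu = 0.46138 × 2.17096 = 1.002.

1.002 K apfu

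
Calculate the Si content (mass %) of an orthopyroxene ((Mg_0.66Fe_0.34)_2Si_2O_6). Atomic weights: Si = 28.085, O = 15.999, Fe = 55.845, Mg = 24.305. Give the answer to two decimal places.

Molar mass of (Mg_0.66Fe_0.34)_2Si_2O_6: 1.32·24.305 + 0.68·55.845 + 2·28.085 + 6·15.999 = 222.221 g/mol.
Mass of Si per formula unit: 2 × 28.085 = 56.170 g.
Weight fraction Si = 56.170 / 222.221 = 0.2528.

25.28 mass %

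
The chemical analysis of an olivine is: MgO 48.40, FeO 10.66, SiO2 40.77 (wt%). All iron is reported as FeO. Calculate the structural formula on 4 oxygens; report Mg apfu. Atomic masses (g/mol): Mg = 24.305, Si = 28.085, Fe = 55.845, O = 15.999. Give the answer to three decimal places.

1.775 Mg apfu

MgO: 48.40/40.304 = 1.20087 mol → 1.20087 mol Mg, 1.20087 mol O.
FeO: 10.66/71.844 = 0.14838 mol → 0.14838 mol Fe, 0.14838 mol O.
SiO2: 40.77/60.083 = 0.67856 mol → 0.67856 mol Si, 1.35712 mol O.
Total oxygen = 2.70637 mol. Normalization factor = 4/2.70637 = 1.47799.
Mg per 4 O = 1.20087 × 1.47799 = 1.775.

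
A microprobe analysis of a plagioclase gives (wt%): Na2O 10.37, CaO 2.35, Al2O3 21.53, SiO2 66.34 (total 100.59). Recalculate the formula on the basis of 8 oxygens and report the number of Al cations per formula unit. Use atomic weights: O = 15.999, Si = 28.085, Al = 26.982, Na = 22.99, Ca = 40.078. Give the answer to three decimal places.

Na2O (M=61.979): mol = 0.16731; Na = 0.33462, O = 0.16731.
CaO (M=56.077): mol = 0.04191; Ca = 0.04191, O = 0.04191.
Al2O3 (M=101.961): mol = 0.21116; Al = 0.42232, O = 0.63348.
SiO2 (M=60.083): mol = 1.10414; Si = 1.10414, O = 2.20828.
ΣO = 3.05098; factor = 8/ΣO = 2.62211.
Al apfu = 0.42232 × 2.62211 = 1.107.

1.107 Al apfu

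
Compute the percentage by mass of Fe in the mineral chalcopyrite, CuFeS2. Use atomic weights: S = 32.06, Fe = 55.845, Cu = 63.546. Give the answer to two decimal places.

30.43 mass %

M(CuFeS2) = 183.511 g/mol.
Fe contributes 1 × 55.845 = 55.845 g per mole.
55.845/183.511 = 0.3043 → 30.43%.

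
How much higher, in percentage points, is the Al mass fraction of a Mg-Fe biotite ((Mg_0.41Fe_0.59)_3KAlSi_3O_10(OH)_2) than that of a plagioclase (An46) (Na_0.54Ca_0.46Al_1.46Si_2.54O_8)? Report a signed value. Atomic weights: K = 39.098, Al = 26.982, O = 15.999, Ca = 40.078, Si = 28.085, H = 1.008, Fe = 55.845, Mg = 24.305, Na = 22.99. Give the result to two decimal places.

First mineral: 26.982 g Al in 473.080 g formula = 5.70 wt% Al.
Second mineral: 39.394 g Al in 269.572 g formula = 14.61 wt% Al.
5.70% − 14.61% gives a difference of -8.91 percentage points.

-8.91 percentage points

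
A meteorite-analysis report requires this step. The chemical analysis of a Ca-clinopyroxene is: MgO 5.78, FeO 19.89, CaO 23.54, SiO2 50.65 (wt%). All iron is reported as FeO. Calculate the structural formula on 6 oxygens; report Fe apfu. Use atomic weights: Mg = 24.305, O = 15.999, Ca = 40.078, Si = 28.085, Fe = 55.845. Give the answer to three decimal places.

MgO: 5.78/40.304 = 0.14341 mol → 0.14341 mol Mg, 0.14341 mol O.
FeO: 19.89/71.844 = 0.27685 mol → 0.27685 mol Fe, 0.27685 mol O.
CaO: 23.54/56.077 = 0.41978 mol → 0.41978 mol Ca, 0.41978 mol O.
SiO2: 50.65/60.083 = 0.84300 mol → 0.84300 mol Si, 1.68600 mol O.
Total oxygen = 2.52604 mol. Normalization factor = 6/2.52604 = 2.37526.
Fe per 6 O = 0.27685 × 2.37526 = 0.658.

0.658 Fe apfu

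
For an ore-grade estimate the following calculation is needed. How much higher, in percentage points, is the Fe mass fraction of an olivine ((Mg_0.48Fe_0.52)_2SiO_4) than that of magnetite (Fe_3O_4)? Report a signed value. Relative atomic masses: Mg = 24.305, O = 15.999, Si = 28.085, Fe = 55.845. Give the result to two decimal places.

-38.88 percentage points

Fe in (Mg_0.48Fe_0.52)_2SiO_4: molar mass 173.493 g/mol; 1.04×55.845 = 58.079 g → 33.48 wt%.
Fe in Fe_3O_4: molar mass 231.531 g/mol; 3×55.845 = 167.535 g → 72.36 wt%.
Difference = 33.48 − 72.36 = -38.88 percentage points.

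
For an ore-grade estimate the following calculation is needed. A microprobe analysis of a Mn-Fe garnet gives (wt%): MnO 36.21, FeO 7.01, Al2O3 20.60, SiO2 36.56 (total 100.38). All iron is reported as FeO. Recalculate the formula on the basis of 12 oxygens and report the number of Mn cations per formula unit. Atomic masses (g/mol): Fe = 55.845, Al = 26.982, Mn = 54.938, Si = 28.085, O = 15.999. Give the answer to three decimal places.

MnO (M=70.937): mol = 0.51045; Mn = 0.51045, O = 0.51045.
FeO (M=71.844): mol = 0.09757; Fe = 0.09757, O = 0.09757.
Al2O3 (M=101.961): mol = 0.20204; Al = 0.40408, O = 0.60612.
SiO2 (M=60.083): mol = 0.60849; Si = 0.60849, O = 1.21698.
ΣO = 2.43112; factor = 12/ΣO = 4.93600.
Mn apfu = 0.51045 × 4.93600 = 2.520.

2.520 Mn apfu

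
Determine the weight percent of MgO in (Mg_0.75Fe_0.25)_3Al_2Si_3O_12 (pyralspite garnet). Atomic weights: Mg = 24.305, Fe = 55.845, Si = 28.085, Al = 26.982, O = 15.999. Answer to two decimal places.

Formula mass = 426.777 g/mol.
2.25 Mg → 2.2500 mol MgO per formula unit; M(MgO) = 40.304, so MgO mass = 90.684 g.
90.684/426.777 × 100 = 21.25 wt%.

21.25 wt%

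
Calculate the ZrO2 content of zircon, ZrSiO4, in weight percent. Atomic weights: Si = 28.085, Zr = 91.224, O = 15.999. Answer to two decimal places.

67.22 wt%

Molar mass of ZrSiO4 = 1×91.224 + 1×28.085 + 4×15.999 = 183.305 g/mol.
Each formula unit contains 1 Zr, equivalent to 1/1 = 1.0000 mol ZrO2.
M(ZrO2) = 1×91.224 + 2×15.999 = 123.222 g/mol.
Mass of ZrO2 per formula unit = 1.0000 × 123.222 = 123.222 g.
ZrO2 wt% = 123.222 / 183.305 × 100 = 67.22%.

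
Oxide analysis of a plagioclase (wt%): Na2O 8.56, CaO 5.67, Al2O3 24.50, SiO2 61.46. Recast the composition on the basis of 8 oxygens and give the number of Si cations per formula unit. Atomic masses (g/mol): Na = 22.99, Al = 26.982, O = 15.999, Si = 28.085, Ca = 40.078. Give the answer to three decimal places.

2.722 Si apfu

8.56 wt% Na2O ÷ 61.979 g/mol = 0.13811 mol, giving 0.27622 Na and 0.13811 O.
5.67 wt% CaO ÷ 56.077 g/mol = 0.10111 mol, giving 0.10111 Ca and 0.10111 O.
24.50 wt% Al2O3 ÷ 101.961 g/mol = 0.24029 mol, giving 0.48058 Al and 0.72087 O.
61.46 wt% SiO2 ÷ 60.083 g/mol = 1.02292 mol, giving 1.02292 Si and 2.04584 O.
Oxygen sums to 3.00593; scaling by 8/3.00593 = 2.66141 puts the formula on 8 O.
Si: 1.02292 × 2.66141 = 2.722 atoms per formula unit.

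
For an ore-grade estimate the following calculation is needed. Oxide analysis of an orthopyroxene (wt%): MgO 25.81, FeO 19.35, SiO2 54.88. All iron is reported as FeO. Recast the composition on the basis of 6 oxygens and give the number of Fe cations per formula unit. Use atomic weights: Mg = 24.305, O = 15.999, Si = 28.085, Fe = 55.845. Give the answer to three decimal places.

MgO: 25.81/40.304 = 0.64038 mol → 0.64038 mol Mg, 0.64038 mol O.
FeO: 19.35/71.844 = 0.26933 mol → 0.26933 mol Fe, 0.26933 mol O.
SiO2: 54.88/60.083 = 0.91340 mol → 0.91340 mol Si, 1.82680 mol O.
Total oxygen = 2.73651 mol. Normalization factor = 6/2.73651 = 2.19257.
Fe per 6 O = 0.26933 × 2.19257 = 0.591.

0.591 Fe apfu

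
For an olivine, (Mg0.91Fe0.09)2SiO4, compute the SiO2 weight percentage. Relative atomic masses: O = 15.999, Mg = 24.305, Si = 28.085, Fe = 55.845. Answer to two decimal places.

41.05 wt%

M((Mg0.91Fe0.09)2SiO4) = 146.368 g/mol; M(SiO2) = 60.083 g/mol.
Moles SiO2 per formula unit = 1 Si ÷ 1 = 1.0000.
SiO2 fraction = (1.0000 × 60.083) / 146.368 = 60.083/146.368 = 0.4105.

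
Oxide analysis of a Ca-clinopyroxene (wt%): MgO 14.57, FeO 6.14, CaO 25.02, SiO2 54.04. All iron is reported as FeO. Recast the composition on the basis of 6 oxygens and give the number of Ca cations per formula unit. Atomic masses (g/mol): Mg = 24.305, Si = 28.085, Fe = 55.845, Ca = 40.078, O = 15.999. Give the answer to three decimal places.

14.57 wt% MgO ÷ 40.304 g/mol = 0.36150 mol, giving 0.36150 Mg and 0.36150 O.
6.14 wt% FeO ÷ 71.844 g/mol = 0.08546 mol, giving 0.08546 Fe and 0.08546 O.
25.02 wt% CaO ÷ 56.077 g/mol = 0.44617 mol, giving 0.44617 Ca and 0.44617 O.
54.04 wt% SiO2 ÷ 60.083 g/mol = 0.89942 mol, giving 0.89942 Si and 1.79884 O.
Oxygen sums to 2.69197; scaling by 6/2.69197 = 2.22885 puts the formula on 6 O.
Ca: 0.44617 × 2.22885 = 0.994 atoms per formula unit.

0.994 Ca apfu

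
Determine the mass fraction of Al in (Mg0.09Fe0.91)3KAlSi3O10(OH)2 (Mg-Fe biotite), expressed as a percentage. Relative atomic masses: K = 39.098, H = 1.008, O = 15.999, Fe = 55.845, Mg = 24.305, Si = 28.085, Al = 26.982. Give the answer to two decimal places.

5.36 weight percent

M((Mg0.09Fe0.91)3KAlSi3O10(OH)2) = 503.358 g/mol.
Al contributes 1 × 26.982 = 26.982 g per mole.
26.982/503.358 = 0.0536 → 5.36%.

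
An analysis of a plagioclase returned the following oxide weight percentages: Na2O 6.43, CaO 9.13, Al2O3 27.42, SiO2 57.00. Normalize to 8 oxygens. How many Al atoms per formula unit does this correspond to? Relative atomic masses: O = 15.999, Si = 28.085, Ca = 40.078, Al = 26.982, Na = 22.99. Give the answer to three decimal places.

1.448 Al apfu

6.43 wt% Na2O ÷ 61.979 g/mol = 0.10374 mol, giving 0.20748 Na and 0.10374 O.
9.13 wt% CaO ÷ 56.077 g/mol = 0.16281 mol, giving 0.16281 Ca and 0.16281 O.
27.42 wt% Al2O3 ÷ 101.961 g/mol = 0.26893 mol, giving 0.53786 Al and 0.80679 O.
57.00 wt% SiO2 ÷ 60.083 g/mol = 0.94869 mol, giving 0.94869 Si and 1.89738 O.
Oxygen sums to 2.97072; scaling by 8/2.97072 = 2.69295 puts the formula on 8 O.
Al: 0.53786 × 2.69295 = 1.448 atoms per formula unit.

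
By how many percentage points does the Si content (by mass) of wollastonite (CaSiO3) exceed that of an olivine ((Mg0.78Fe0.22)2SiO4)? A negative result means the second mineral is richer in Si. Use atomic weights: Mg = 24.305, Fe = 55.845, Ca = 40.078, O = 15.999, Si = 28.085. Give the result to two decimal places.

First mineral: 28.085 g Si in 116.160 g formula = 24.18 wt% Si.
Second mineral: 28.085 g Si in 154.569 g formula = 18.17 wt% Si.
24.18% − 18.17% gives a difference of 6.01 percentage points.

6.01 percentage points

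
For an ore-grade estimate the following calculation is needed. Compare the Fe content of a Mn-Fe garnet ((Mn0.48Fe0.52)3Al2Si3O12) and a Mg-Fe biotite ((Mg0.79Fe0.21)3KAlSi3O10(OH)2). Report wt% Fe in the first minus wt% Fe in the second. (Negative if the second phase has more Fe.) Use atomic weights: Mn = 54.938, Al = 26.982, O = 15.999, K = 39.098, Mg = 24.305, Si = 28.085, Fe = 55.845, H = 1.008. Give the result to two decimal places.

9.50 percentage points

M((Mn0.48Fe0.52)3Al2Si3O12) = 496.436 g/mol, so wt% Fe = 87.118/496.436 × 100 = 17.55%.
M((Mg0.79Fe0.21)3KAlSi3O10(OH)2) = 437.124 g/mol, so wt% Fe = 35.182/437.124 × 100 = 8.05%.
17.55 − 8.05 = 9.50 pp.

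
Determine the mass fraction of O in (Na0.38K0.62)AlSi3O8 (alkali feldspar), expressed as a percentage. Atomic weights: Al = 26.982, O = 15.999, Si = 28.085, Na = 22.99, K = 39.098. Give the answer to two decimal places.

47.02 weight percent

M((Na0.38K0.62)AlSi3O8) = 272.206 g/mol.
O contributes 8 × 15.999 = 127.992 g per mole.
127.992/272.206 = 0.4702 → 47.02%.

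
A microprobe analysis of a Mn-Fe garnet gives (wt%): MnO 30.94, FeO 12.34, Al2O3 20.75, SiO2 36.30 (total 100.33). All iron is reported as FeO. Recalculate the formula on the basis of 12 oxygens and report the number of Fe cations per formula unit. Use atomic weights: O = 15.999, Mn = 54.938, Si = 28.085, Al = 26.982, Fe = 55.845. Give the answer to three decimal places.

0.849 Fe apfu

MnO: 30.94/70.937 = 0.43616 mol → 0.43616 mol Mn, 0.43616 mol O.
FeO: 12.34/71.844 = 0.17176 mol → 0.17176 mol Fe, 0.17176 mol O.
Al2O3: 20.75/101.961 = 0.20351 mol → 0.40702 mol Al, 0.61053 mol O.
SiO2: 36.30/60.083 = 0.60416 mol → 0.60416 mol Si, 1.20832 mol O.
Total oxygen = 2.42677 mol. Normalization factor = 12/2.42677 = 4.94484.
Fe per 12 O = 0.17176 × 4.94484 = 0.849.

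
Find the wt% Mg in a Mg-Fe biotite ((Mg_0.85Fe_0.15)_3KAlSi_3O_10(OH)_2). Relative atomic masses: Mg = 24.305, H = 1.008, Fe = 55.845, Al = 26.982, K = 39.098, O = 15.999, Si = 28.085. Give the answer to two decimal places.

14.37 wt%

Molar mass of (Mg_0.85Fe_0.15)_3KAlSi_3O_10(OH)_2: 2.55·24.305 + 0.45·55.845 + 1·39.098 + 1·26.982 + 3·28.085 + 12·15.999 + 2·1.008 = 431.447 g/mol.
Mass of Mg per formula unit: 2.55 × 24.305 = 61.978 g.
Weight fraction Mg = 61.978 / 431.447 = 0.1437.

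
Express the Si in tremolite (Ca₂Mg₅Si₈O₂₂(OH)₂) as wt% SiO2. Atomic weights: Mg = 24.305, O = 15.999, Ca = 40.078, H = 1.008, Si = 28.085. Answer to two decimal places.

Molar mass of Ca₂Mg₅Si₈O₂₂(OH)₂ = 2×40.078 + 5×24.305 + 8×28.085 + 24×15.999 + 2×1.008 = 812.353 g/mol.
Each formula unit contains 8 Si, equivalent to 8/1 = 8.0000 mol SiO2.
M(SiO2) = 1×28.085 + 2×15.999 = 60.083 g/mol.
Mass of SiO2 per formula unit = 8.0000 × 60.083 = 480.664 g.
SiO2 wt% = 480.664 / 812.353 × 100 = 59.17%.

59.17 wt%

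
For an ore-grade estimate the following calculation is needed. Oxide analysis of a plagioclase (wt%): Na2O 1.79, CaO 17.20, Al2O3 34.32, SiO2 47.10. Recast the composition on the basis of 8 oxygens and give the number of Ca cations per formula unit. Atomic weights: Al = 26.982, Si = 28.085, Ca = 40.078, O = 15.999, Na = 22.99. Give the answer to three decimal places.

Na2O (M=61.979): mol = 0.02888; Na = 0.05776, O = 0.02888.
CaO (M=56.077): mol = 0.30672; Ca = 0.30672, O = 0.30672.
Al2O3 (M=101.961): mol = 0.33660; Al = 0.67320, O = 1.00980.
SiO2 (M=60.083): mol = 0.78392; Si = 0.78392, O = 1.56784.
ΣO = 2.91324; factor = 8/ΣO = 2.74608.
Ca apfu = 0.30672 × 2.74608 = 0.842.

0.842 Ca apfu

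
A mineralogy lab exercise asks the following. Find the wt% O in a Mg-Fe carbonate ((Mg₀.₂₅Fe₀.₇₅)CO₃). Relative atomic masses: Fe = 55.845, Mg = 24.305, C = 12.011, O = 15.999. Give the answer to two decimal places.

M((Mg₀.₂₅Fe₀.₇₅)CO₃) = 107.968 g/mol.
O contributes 3 × 15.999 = 47.997 g per mole.
47.997/107.968 = 0.4445 → 44.45%.

44.45 mass %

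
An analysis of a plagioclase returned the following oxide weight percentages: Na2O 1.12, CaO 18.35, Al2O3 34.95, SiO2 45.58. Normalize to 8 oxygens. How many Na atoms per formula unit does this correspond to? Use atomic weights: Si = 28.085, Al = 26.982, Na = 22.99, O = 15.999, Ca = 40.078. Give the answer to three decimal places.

Na2O (M=61.979): mol = 0.01807; Na = 0.03614, O = 0.01807.
CaO (M=56.077): mol = 0.32723; Ca = 0.32723, O = 0.32723.
Al2O3 (M=101.961): mol = 0.34278; Al = 0.68556, O = 1.02834.
SiO2 (M=60.083): mol = 0.75862; Si = 0.75862, O = 1.51724.
ΣO = 2.89088; factor = 8/ΣO = 2.76732.
Na apfu = 0.03614 × 2.76732 = 0.100.

0.100 Na apfu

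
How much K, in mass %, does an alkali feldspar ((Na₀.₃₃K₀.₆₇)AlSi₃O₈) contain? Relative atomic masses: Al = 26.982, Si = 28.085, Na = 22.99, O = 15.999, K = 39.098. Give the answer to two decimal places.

9.60 mass %

M((Na₀.₃₃K₀.₆₇)AlSi₃O₈) = 273.011 g/mol.
K contributes 0.67 × 39.098 = 26.196 g per mole.
26.196/273.011 = 0.0960 → 9.60%.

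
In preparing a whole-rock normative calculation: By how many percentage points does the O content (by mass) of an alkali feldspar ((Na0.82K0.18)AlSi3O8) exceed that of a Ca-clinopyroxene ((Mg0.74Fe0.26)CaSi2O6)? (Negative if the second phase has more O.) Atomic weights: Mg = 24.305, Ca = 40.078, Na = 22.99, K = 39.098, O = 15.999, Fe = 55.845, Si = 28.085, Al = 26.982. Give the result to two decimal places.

First mineral: 127.992 g O in 265.118 g formula = 48.28 wt% O.
Second mineral: 95.994 g O in 224.747 g formula = 42.71 wt% O.
48.28% − 42.71% gives a difference of 5.57 percentage points.

5.57 percentage points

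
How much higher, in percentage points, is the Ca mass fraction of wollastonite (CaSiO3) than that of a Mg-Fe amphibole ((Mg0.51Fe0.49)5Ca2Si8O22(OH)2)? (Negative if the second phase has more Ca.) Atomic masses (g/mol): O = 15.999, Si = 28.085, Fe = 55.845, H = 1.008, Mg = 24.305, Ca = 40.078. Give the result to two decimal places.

25.49 percentage points

M(CaSiO3) = 116.160 g/mol, so wt% Ca = 40.078/116.160 × 100 = 34.50%.
M((Mg0.51Fe0.49)5Ca2Si8O22(OH)2) = 889.626 g/mol, so wt% Ca = 80.156/889.626 × 100 = 9.01%.
34.50 − 9.01 = 25.49 pp.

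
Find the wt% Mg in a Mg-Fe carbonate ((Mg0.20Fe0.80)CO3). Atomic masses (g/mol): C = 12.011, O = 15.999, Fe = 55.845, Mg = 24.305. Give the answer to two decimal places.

M((Mg0.20Fe0.80)CO3) = 109.545 g/mol.
Mg contributes 0.20 × 24.305 = 4.861 g per mole.
4.861/109.545 = 0.0444 → 4.44%.

4.44 weight percent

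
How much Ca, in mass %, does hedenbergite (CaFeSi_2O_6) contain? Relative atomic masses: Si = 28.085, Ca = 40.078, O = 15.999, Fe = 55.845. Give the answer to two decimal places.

16.15 mass %

M(CaFeSi_2O_6) = 248.087 g/mol.
Ca contributes 1 × 40.078 = 40.078 g per mole.
40.078/248.087 = 0.1615 → 16.15%.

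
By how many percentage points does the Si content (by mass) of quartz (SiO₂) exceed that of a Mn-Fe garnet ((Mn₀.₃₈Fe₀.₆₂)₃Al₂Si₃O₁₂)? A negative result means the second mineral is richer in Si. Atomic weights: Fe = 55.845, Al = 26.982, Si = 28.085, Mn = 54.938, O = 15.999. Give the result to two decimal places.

29.78 percentage points

Si in SiO₂: molar mass 60.083 g/mol; 1×28.085 = 28.085 g → 46.74 wt%.
Si in (Mn₀.₃₈Fe₀.₆₂)₃Al₂Si₃O₁₂: molar mass 496.708 g/mol; 3×28.085 = 84.255 g → 16.96 wt%.
Difference = 46.74 − 16.96 = 29.78 percentage points.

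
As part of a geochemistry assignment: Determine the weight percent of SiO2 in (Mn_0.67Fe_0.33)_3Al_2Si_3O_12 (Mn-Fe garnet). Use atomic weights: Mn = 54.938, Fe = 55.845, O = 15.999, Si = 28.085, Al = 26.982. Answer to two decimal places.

Molar mass of (Mn_0.67Fe_0.33)_3Al_2Si_3O_12 = 2.01*54.938 + 0.99*55.845 + 2*26.982 + 3*28.085 + 12*15.999 = 495.919 g/mol.
Each formula unit contains 3 Si, equivalent to 3/1 = 3.0000 mol SiO2.
M(SiO2) = 1×28.085 + 2×15.999 = 60.083 g/mol.
Mass of SiO2 per formula unit = 3.0000 × 60.083 = 180.249 g.
SiO2 wt% = 180.249 / 495.919 × 100 = 36.35%.

36.35 wt%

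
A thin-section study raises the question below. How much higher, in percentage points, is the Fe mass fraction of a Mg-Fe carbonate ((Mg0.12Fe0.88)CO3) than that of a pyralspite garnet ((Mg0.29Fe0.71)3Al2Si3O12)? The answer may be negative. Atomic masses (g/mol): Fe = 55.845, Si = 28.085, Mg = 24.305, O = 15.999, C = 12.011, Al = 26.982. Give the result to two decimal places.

18.56 percentage points

First mineral: 49.144 g Fe in 112.068 g formula = 43.85 wt% Fe.
Second mineral: 118.950 g Fe in 470.302 g formula = 25.29 wt% Fe.
43.85% − 25.29% gives a difference of 18.56 percentage points.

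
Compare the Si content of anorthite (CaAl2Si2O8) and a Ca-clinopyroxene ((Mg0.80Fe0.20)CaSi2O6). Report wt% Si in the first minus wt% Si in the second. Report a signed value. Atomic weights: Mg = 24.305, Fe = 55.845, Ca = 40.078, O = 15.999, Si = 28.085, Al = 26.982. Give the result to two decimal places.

First mineral: 56.170 g Si in 278.204 g formula = 20.19 wt% Si.
Second mineral: 56.170 g Si in 222.855 g formula = 25.20 wt% Si.
20.19% − 25.20% gives a difference of -5.01 percentage points.

-5.01 percentage points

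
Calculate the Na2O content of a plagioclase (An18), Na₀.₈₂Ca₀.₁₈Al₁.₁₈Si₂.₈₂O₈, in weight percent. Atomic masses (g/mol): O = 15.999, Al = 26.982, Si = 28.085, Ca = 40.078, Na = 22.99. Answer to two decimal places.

9.59 wt%

Molar mass of Na₀.₈₂Ca₀.₁₈Al₁.₁₈Si₂.₈₂O₈ = 0.82*22.99 + 0.18*40.078 + 1.18*26.982 + 2.82*28.085 + 8*15.999 = 265.096 g/mol.
Each formula unit contains 0.82 Na, equivalent to 0.82/2 = 0.4100 mol Na2O.
M(Na2O) = 2×22.99 + 1×15.999 = 61.979 g/mol.
Mass of Na2O per formula unit = 0.4100 × 61.979 = 25.411 g.
Na2O wt% = 25.411 / 265.096 × 100 = 9.59%.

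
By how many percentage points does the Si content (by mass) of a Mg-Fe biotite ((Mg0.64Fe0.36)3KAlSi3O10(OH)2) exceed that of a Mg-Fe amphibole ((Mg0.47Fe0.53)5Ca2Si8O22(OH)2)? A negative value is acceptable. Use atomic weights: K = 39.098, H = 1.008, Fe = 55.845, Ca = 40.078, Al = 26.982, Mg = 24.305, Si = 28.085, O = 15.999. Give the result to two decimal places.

First mineral: 84.255 g Si in 451.317 g formula = 18.67 wt% Si.
Second mineral: 224.680 g Si in 895.934 g formula = 25.08 wt% Si.
18.67% − 25.08% gives a difference of -6.41 percentage points.

-6.41 percentage points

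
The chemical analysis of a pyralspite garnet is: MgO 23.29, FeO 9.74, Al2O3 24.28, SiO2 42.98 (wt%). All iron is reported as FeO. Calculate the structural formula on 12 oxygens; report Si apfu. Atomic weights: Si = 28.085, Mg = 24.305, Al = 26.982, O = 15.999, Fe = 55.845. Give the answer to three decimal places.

MgO: 23.29/40.304 = 0.57786 mol → 0.57786 mol Mg, 0.57786 mol O.
FeO: 9.74/71.844 = 0.13557 mol → 0.13557 mol Fe, 0.13557 mol O.
Al2O3: 24.28/101.961 = 0.23813 mol → 0.47626 mol Al, 0.71439 mol O.
SiO2: 42.98/60.083 = 0.71534 mol → 0.71534 mol Si, 1.43068 mol O.
Total oxygen = 2.85850 mol. Normalization factor = 12/2.85850 = 4.19801.
Si per 12 O = 0.71534 × 4.19801 = 3.003.

3.003 Si apfu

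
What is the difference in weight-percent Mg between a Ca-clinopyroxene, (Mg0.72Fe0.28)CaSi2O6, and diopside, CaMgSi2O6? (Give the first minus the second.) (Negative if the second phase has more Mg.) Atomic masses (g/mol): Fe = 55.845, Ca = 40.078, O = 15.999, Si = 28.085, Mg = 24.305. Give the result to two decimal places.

M((Mg0.72Fe0.28)CaSi2O6) = 225.378 g/mol, so wt% Mg = 17.500/225.378 × 100 = 7.76%.
M(CaMgSi2O6) = 216.547 g/mol, so wt% Mg = 24.305/216.547 × 100 = 11.22%.
7.76 − 11.22 = -3.46 pp.

-3.46 percentage points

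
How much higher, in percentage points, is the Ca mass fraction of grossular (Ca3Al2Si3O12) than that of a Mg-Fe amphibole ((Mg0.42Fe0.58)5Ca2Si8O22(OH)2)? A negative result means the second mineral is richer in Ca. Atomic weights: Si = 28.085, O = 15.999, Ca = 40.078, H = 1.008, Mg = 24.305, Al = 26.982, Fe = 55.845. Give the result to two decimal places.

First mineral: 120.234 g Ca in 450.441 g formula = 26.69 wt% Ca.
Second mineral: 80.156 g Ca in 903.819 g formula = 8.87 wt% Ca.
26.69% − 8.87% gives a difference of 17.82 percentage points.

17.82 percentage points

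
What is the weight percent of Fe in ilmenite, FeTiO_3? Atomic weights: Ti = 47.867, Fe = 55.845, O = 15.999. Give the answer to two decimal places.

Formula mass = 1*55.845 + 1*47.867 + 3*15.999 = 151.709 g/mol, of which 55.845 g is Fe.
So Fe makes up 55.845/151.709 = 0.3681 of the mass, i.e. 36.81%.

36.81 weight percent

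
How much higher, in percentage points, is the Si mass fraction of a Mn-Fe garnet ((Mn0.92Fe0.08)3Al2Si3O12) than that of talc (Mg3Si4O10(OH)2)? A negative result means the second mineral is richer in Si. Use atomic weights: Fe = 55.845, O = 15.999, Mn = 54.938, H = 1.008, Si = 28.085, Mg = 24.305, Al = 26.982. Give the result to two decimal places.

Si in (Mn0.92Fe0.08)3Al2Si3O12: molar mass 495.239 g/mol; 3×28.085 = 84.255 g → 17.01 wt%.
Si in Mg3Si4O10(OH)2: molar mass 379.259 g/mol; 4×28.085 = 112.340 g → 29.62 wt%.
Difference = 17.01 − 29.62 = -12.61 percentage points.

-12.61 percentage points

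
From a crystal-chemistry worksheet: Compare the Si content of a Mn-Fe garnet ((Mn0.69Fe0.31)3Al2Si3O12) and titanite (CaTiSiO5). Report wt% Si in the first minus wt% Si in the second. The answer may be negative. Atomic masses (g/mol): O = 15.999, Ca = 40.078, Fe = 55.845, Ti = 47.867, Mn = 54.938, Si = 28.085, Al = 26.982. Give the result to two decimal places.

2.66 percentage points

Si in (Mn0.69Fe0.31)3Al2Si3O12: molar mass 495.865 g/mol; 3×28.085 = 84.255 g → 16.99 wt%.
Si in CaTiSiO5: molar mass 196.025 g/mol; 1×28.085 = 28.085 g → 14.33 wt%.
Difference = 16.99 − 14.33 = 2.66 percentage points.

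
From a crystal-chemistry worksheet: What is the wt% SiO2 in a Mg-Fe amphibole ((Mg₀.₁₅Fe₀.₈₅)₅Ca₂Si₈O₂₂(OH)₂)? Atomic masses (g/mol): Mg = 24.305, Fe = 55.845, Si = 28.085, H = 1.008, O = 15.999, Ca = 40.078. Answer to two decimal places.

Formula mass = 946.398 g/mol.
8 Si → 8.0000 mol SiO2 per formula unit; M(SiO2) = 60.083, so SiO2 mass = 480.664 g.
480.664/946.398 × 100 = 50.79 wt%.

50.79 wt%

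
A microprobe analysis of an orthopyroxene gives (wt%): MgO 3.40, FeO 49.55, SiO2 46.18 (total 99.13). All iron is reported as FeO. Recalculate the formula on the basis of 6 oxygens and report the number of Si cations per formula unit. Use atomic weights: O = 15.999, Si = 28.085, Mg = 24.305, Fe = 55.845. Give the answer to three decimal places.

1.995 Si apfu

3.40 wt% MgO ÷ 40.304 g/mol = 0.08436 mol, giving 0.08436 Mg and 0.08436 O.
49.55 wt% FeO ÷ 71.844 g/mol = 0.68969 mol, giving 0.68969 Fe and 0.68969 O.
46.18 wt% SiO2 ÷ 60.083 g/mol = 0.76860 mol, giving 0.76860 Si and 1.53720 O.
Oxygen sums to 2.31125; scaling by 6/2.31125 = 2.59600 puts the formula on 6 O.
Si: 0.76860 × 2.59600 = 1.995 atoms per formula unit.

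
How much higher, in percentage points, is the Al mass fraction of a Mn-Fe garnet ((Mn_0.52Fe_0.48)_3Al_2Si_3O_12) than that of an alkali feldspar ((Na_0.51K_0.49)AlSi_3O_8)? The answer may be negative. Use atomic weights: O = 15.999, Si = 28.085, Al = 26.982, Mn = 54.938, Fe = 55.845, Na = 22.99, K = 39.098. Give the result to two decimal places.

0.88 percentage points

First mineral: 53.964 g Al in 496.327 g formula = 10.87 wt% Al.
Second mineral: 26.982 g Al in 270.112 g formula = 9.99 wt% Al.
10.87% − 9.99% gives a difference of 0.88 percentage points.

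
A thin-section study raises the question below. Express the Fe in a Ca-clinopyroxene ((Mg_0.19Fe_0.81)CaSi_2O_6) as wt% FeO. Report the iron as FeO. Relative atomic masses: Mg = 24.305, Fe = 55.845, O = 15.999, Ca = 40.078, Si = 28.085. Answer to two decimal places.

Formula mass = 242.094 g/mol.
0.81 Fe → 0.8100 mol FeO per formula unit; M(FeO) = 71.844, so FeO mass = 58.194 g.
58.194/242.094 × 100 = 24.04 wt%.

24.04 wt%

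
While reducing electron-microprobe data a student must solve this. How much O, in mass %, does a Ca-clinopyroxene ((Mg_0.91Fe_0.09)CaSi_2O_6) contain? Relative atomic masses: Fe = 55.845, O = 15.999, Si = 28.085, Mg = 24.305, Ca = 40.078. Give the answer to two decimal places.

43.76 mass %

Formula mass = 0.91·24.305 + 0.09·55.845 + 1·40.078 + 2·28.085 + 6·15.999 = 219.386 g/mol, of which 95.994 g is O.
So O makes up 95.994/219.386 = 0.4376 of the mass, i.e. 43.76%.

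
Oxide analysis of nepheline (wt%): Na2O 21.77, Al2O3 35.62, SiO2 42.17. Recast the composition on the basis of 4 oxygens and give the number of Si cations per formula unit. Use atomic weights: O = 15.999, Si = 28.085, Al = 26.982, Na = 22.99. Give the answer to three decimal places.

Na2O (M=61.979): mol = 0.35125; Na = 0.70250, O = 0.35125.
Al2O3 (M=101.961): mol = 0.34935; Al = 0.69870, O = 1.04805.
SiO2 (M=60.083): mol = 0.70186; Si = 0.70186, O = 1.40372.
ΣO = 2.80302; factor = 4/ΣO = 1.42703.
Si apfu = 0.70186 × 1.42703 = 1.002.

1.002 Si apfu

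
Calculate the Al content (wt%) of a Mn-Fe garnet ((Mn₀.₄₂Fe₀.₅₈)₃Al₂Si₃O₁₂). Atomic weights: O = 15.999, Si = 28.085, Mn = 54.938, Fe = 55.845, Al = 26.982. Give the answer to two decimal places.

10.87 wt%

Formula mass = 1.26·54.938 + 1.74·55.845 + 2·26.982 + 3·28.085 + 12·15.999 = 496.599 g/mol, of which 53.964 g is Al.
So Al makes up 53.964/496.599 = 0.1087 of the mass, i.e. 10.87%.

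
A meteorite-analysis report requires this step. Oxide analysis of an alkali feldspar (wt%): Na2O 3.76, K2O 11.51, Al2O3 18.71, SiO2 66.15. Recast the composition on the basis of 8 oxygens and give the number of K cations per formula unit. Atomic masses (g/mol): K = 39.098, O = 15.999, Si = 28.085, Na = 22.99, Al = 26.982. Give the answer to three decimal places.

3.76 wt% Na2O ÷ 61.979 g/mol = 0.06067 mol, giving 0.12134 Na and 0.06067 O.
11.51 wt% K2O ÷ 94.195 g/mol = 0.12219 mol, giving 0.24438 K and 0.12219 O.
18.71 wt% Al2O3 ÷ 101.961 g/mol = 0.18350 mol, giving 0.36700 Al and 0.55050 O.
66.15 wt% SiO2 ÷ 60.083 g/mol = 1.10098 mol, giving 1.10098 Si and 2.20196 O.
Oxygen sums to 2.93532; scaling by 8/2.93532 = 2.72543 puts the formula on 8 O.
K: 0.24438 × 2.72543 = 0.666 atoms per formula unit.

0.666 K apfu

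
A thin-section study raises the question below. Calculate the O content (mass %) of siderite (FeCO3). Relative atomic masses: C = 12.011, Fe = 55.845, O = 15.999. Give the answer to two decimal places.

M(FeCO3) = 115.853 g/mol.
O contributes 3 × 15.999 = 47.997 g per mole.
47.997/115.853 = 0.4143 → 41.43%.

41.43 mass %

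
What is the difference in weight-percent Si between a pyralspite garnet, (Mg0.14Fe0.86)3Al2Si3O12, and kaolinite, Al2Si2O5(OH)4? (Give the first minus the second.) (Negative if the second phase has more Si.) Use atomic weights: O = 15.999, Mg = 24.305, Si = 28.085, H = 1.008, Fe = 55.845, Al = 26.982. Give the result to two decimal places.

-4.37 percentage points

First mineral: 84.255 g Si in 484.495 g formula = 17.39 wt% Si.
Second mineral: 56.170 g Si in 258.157 g formula = 21.76 wt% Si.
17.39% − 21.76% gives a difference of -4.37 percentage points.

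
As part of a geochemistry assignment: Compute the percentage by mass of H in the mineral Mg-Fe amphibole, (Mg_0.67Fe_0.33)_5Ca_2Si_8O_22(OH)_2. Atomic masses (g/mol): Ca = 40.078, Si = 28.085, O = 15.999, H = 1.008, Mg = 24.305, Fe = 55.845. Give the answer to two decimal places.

Formula mass = 3.35*24.305 + 1.65*55.845 + 2*40.078 + 8*28.085 + 24*15.999 + 2*1.008 = 864.394 g/mol, of which 2.016 g is H.
So H makes up 2.016/864.394 = 0.0023 of the mass, i.e. 0.23%.

0.23 weight percent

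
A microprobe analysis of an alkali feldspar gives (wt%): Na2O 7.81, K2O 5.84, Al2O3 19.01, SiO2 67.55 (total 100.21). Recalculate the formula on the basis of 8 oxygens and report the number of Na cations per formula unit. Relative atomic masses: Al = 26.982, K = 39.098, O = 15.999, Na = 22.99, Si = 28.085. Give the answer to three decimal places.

Na2O: 7.81/61.979 = 0.12601 mol → 0.25202 mol Na, 0.12601 mol O.
K2O: 5.84/94.195 = 0.06200 mol → 0.12400 mol K, 0.06200 mol O.
Al2O3: 19.01/101.961 = 0.18644 mol → 0.37288 mol Al, 0.55932 mol O.
SiO2: 67.55/60.083 = 1.12428 mol → 1.12428 mol Si, 2.24856 mol O.
Total oxygen = 2.99589 mol. Normalization factor = 8/2.99589 = 2.67033.
Na per 8 O = 0.25202 × 2.67033 = 0.673.

0.673 Na apfu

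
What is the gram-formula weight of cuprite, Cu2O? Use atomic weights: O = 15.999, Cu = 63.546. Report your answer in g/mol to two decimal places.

M = 2*63.546 + 1*15.999

143.09 g/mol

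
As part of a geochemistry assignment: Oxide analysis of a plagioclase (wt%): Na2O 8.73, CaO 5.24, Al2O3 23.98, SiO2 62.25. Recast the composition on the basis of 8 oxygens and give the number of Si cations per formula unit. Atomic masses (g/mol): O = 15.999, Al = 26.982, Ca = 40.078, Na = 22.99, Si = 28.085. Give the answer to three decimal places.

2.752 Si apfu

Na2O: 8.73/61.979 = 0.14085 mol → 0.28170 mol Na, 0.14085 mol O.
CaO: 5.24/56.077 = 0.09344 mol → 0.09344 mol Ca, 0.09344 mol O.
Al2O3: 23.98/101.961 = 0.23519 mol → 0.47038 mol Al, 0.70557 mol O.
SiO2: 62.25/60.083 = 1.03607 mol → 1.03607 mol Si, 2.07214 mol O.
Total oxygen = 3.01200 mol. Normalization factor = 8/3.01200 = 2.65604.
Si per 8 O = 1.03607 × 2.65604 = 2.752.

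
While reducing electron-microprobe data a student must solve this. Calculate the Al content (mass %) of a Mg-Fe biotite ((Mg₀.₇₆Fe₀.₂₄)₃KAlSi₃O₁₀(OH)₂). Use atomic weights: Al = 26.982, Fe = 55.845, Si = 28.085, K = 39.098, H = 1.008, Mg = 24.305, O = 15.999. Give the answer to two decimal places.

M((Mg₀.₇₆Fe₀.₂₄)₃KAlSi₃O₁₀(OH)₂) = 439.963 g/mol.
Al contributes 1 × 26.982 = 26.982 g per mole.
26.982/439.963 = 0.0613 → 6.13%.

6.13 mass %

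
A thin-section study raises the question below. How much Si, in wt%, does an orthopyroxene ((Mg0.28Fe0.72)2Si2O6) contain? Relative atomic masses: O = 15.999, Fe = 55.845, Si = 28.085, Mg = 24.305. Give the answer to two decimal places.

22.82 wt%

Formula mass = 0.56·24.305 + 1.44·55.845 + 2·28.085 + 6·15.999 = 246.192 g/mol, of which 56.170 g is Si.
So Si makes up 56.170/246.192 = 0.2282 of the mass, i.e. 22.82%.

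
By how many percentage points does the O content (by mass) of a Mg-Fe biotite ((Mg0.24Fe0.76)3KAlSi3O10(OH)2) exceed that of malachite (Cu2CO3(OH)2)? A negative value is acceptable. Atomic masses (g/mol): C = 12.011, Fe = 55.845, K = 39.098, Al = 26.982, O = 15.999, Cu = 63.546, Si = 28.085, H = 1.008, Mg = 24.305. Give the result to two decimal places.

3.07 percentage points

O in (Mg0.24Fe0.76)3KAlSi3O10(OH)2: molar mass 489.165 g/mol; 12×15.999 = 191.988 g → 39.25 wt%.
O in Cu2CO3(OH)2: molar mass 221.114 g/mol; 5×15.999 = 79.995 g → 36.18 wt%.
Difference = 39.25 − 36.18 = 3.07 percentage points.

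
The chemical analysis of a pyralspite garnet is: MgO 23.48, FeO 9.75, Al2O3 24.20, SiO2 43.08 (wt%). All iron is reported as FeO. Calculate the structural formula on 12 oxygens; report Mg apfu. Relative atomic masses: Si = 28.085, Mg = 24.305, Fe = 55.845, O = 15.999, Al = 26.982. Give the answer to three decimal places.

MgO: 23.48/40.304 = 0.58257 mol → 0.58257 mol Mg, 0.58257 mol O.
FeO: 9.75/71.844 = 0.13571 mol → 0.13571 mol Fe, 0.13571 mol O.
Al2O3: 24.20/101.961 = 0.23735 mol → 0.47470 mol Al, 0.71205 mol O.
SiO2: 43.08/60.083 = 0.71701 mol → 0.71701 mol Si, 1.43402 mol O.
Total oxygen = 2.86435 mol. Normalization factor = 12/2.86435 = 4.18943.
Mg per 12 O = 0.58257 × 4.18943 = 2.441.

2.441 Mg apfu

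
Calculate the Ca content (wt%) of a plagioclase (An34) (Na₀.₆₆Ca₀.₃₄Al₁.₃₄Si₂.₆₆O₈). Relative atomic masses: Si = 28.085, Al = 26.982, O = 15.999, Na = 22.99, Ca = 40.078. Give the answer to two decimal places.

Molar mass of Na₀.₆₆Ca₀.₃₄Al₁.₃₄Si₂.₆₆O₈: 0.66·22.99 + 0.34·40.078 + 1.34·26.982 + 2.66·28.085 + 8·15.999 = 267.654 g/mol.
Mass of Ca per formula unit: 0.34 × 40.078 = 13.627 g.
Weight fraction Ca = 13.627 / 267.654 = 0.0509.

5.09 wt%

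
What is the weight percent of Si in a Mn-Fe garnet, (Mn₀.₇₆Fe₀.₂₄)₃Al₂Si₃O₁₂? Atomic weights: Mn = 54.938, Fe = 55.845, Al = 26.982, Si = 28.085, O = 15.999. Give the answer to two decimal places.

M((Mn₀.₇₆Fe₀.₂₄)₃Al₂Si₃O₁₂) = 495.674 g/mol.
Si contributes 3 × 28.085 = 84.255 g per mole.
84.255/495.674 = 0.1700 → 17.00%.

17.00 mass %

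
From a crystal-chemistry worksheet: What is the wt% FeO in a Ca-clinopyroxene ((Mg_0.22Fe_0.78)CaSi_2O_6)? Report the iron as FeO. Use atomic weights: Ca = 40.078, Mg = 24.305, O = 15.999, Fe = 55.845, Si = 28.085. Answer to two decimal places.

23.24 wt%

M((Mg_0.22Fe_0.78)CaSi_2O_6) = 241.148 g/mol; M(FeO) = 71.844 g/mol.
Moles FeO per formula unit = 0.78 Fe ÷ 1 = 0.7800.
FeO fraction = (0.7800 × 71.844) / 241.148 = 56.038/241.148 = 0.2324.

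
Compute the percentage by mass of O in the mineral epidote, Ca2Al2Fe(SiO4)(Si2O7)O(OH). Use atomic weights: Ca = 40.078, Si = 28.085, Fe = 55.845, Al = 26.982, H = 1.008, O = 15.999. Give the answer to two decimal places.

Formula mass = 2×40.078 + 2×26.982 + 1×55.845 + 3×28.085 + 13×15.999 + 1×1.008 = 483.215 g/mol, of which 207.987 g is O.
So O makes up 207.987/483.215 = 0.4304 of the mass, i.e. 43.04%.

43.04 mass %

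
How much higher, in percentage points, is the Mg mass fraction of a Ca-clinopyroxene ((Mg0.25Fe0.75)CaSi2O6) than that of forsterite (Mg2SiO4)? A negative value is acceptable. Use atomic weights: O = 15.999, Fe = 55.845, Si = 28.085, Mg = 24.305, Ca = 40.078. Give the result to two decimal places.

-32.02 percentage points

First mineral: 6.076 g Mg in 240.202 g formula = 2.53 wt% Mg.
Second mineral: 48.610 g Mg in 140.691 g formula = 34.55 wt% Mg.
2.53% − 34.55% gives a difference of -32.02 percentage points.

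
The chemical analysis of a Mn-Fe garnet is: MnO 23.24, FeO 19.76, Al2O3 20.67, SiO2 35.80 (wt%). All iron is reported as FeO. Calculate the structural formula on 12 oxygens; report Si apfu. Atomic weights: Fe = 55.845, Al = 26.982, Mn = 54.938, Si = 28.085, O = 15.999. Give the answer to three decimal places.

2.976 Si apfu

MnO: 23.24/70.937 = 0.32761 mol → 0.32761 mol Mn, 0.32761 mol O.
FeO: 19.76/71.844 = 0.27504 mol → 0.27504 mol Fe, 0.27504 mol O.
Al2O3: 20.67/101.961 = 0.20272 mol → 0.40544 mol Al, 0.60816 mol O.
SiO2: 35.80/60.083 = 0.59584 mol → 0.59584 mol Si, 1.19168 mol O.
Total oxygen = 2.40249 mol. Normalization factor = 12/2.40249 = 4.99482.
Si per 12 O = 0.59584 × 4.99482 = 2.976.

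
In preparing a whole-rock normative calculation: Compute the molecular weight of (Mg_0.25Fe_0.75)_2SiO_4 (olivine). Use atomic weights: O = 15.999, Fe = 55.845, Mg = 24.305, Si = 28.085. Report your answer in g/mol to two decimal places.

188.00 g/mol

The formula mass is the sum 0.50×24.305 + 1.50×55.845 + 1×28.085 + 4×15.999.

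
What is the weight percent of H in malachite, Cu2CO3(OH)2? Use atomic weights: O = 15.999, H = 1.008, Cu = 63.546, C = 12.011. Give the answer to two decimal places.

0.91 mass %

Molar mass of Cu2CO3(OH)2: 2×63.546 + 1×12.011 + 5×15.999 + 2×1.008 = 221.114 g/mol.
Mass of H per formula unit: 2 × 1.008 = 2.016 g.
Weight fraction H = 2.016 / 221.114 = 0.0091.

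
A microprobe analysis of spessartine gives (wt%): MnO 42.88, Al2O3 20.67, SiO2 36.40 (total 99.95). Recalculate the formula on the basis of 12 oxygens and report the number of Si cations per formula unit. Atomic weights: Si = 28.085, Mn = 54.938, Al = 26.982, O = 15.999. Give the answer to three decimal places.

2.999 Si apfu

MnO: 42.88/70.937 = 0.60448 mol → 0.60448 mol Mn, 0.60448 mol O.
Al2O3: 20.67/101.961 = 0.20272 mol → 0.40544 mol Al, 0.60816 mol O.
SiO2: 36.40/60.083 = 0.60583 mol → 0.60583 mol Si, 1.21166 mol O.
Total oxygen = 2.42430 mol. Normalization factor = 12/2.42430 = 4.94988.
Si per 12 O = 0.60583 × 4.94988 = 2.999.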